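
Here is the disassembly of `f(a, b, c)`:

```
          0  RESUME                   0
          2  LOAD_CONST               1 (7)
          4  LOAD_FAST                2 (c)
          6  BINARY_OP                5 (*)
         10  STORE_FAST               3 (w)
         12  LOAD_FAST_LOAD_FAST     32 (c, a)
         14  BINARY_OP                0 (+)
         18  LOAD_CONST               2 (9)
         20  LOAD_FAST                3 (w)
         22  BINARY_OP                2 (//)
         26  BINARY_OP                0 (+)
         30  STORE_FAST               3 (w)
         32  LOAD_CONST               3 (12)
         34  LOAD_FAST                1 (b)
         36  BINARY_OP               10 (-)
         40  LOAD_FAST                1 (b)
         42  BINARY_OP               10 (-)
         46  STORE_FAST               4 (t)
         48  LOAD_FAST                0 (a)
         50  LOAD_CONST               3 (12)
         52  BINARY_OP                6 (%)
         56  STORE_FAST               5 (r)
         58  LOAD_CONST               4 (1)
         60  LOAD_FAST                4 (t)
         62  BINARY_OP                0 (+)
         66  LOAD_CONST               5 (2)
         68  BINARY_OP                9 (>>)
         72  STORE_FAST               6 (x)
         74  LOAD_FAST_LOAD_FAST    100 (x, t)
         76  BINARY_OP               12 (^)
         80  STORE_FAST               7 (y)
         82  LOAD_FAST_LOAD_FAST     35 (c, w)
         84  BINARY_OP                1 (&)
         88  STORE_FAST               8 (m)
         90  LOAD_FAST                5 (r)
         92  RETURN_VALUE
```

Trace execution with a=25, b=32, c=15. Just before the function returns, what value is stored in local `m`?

8

LOAD_CONST → push 7. Stack: [7]
LOAD_FAST c → push 15. Stack: [7, 15]
BINARY_OP * → 7 * 15 = 105. Stack: [105]
STORE_FAST w → w=105. Stack: []
LOAD_FAST_LOAD_FAST c,a → push 15,25. Stack: [15, 25]
BINARY_OP + → 15 + 25 = 40. Stack: [40]
LOAD_CONST → push 9. Stack: [40, 9]
LOAD_FAST w → push 105. Stack: [40, 9, 105]
BINARY_OP // → 9 // 105 = 0. Stack: [40, 0]
BINARY_OP + → 40 + 0 = 40. Stack: [40]
STORE_FAST w → w=40. Stack: []
LOAD_CONST → push 12. Stack: [12]
LOAD_FAST b → push 32. Stack: [12, 32]
BINARY_OP - → 12 - 32 = -20. Stack: [-20]
LOAD_FAST b → push 32. Stack: [-20, 32]
BINARY_OP - → -20 - 32 = -52. Stack: [-52]
STORE_FAST t → t=-52. Stack: []
LOAD_FAST a → push 25. Stack: [25]
LOAD_CONST → push 12. Stack: [25, 12]
BINARY_OP % → 25 % 12 = 1. Stack: [1]
STORE_FAST r → r=1. Stack: []
LOAD_CONST → push 1. Stack: [1]
LOAD_FAST t → push -52. Stack: [1, -52]
BINARY_OP + → 1 + -52 = -51. Stack: [-51]
LOAD_CONST → push 2. Stack: [-51, 2]
BINARY_OP >> → -51 >> 2 = -13. Stack: [-13]
STORE_FAST x → x=-13. Stack: []
LOAD_FAST_LOAD_FAST x,t → push -13,-52. Stack: [-13, -52]
BINARY_OP ^ → -13 ^ -52 = 63. Stack: [63]
STORE_FAST y → y=63. Stack: []
LOAD_FAST_LOAD_FAST c,w → push 15,40. Stack: [15, 40]
BINARY_OP & → 15 & 40 = 8. Stack: [8]
STORE_FAST m → m=8. Stack: []
LOAD_FAST r → push 1. Stack: [1]
RETURN_VALUE → return 1.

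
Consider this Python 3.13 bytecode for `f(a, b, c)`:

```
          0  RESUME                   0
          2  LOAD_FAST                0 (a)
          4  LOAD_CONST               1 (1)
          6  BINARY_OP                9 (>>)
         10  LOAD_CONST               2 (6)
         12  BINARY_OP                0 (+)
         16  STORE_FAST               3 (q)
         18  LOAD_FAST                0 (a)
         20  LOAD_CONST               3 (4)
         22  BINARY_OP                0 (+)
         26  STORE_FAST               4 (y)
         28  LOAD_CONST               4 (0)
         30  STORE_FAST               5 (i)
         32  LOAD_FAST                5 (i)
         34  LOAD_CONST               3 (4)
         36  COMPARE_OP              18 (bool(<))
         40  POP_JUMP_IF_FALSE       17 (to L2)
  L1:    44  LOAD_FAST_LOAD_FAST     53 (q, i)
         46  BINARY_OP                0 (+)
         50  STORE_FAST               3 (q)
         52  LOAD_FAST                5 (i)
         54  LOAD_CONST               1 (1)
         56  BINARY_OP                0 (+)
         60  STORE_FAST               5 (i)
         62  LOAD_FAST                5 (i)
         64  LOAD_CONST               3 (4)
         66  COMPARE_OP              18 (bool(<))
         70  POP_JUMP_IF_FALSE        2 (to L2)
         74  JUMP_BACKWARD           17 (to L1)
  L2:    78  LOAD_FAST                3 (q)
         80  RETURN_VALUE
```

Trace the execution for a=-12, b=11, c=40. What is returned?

LOAD_FAST a → push -12. Stack: [-12]
LOAD_CONST → push 1. Stack: [-12, 1]
BINARY_OP >> → -12 >> 1 = -6. Stack: [-6]
LOAD_CONST → push 6. Stack: [-6, 6]
BINARY_OP + → -6 + 6 = 0. Stack: [0]
STORE_FAST q → q=0. Stack: []
LOAD_FAST a → push -12. Stack: [-12]
LOAD_CONST → push 4. Stack: [-12, 4]
BINARY_OP + → -12 + 4 = -8. Stack: [-8]
STORE_FAST y → y=-8. Stack: []
LOAD_CONST → push 0. Stack: [0]
STORE_FAST i → i=0. Stack: []
LOAD_FAST i → push 0. Stack: [0]
LOAD_CONST → push 4. Stack: [0, 4]
COMPARE_OP bool(<) → 0 vs 4 = True. Stack: [True]
POP_JUMP_IF_FALSE → pop True; no jump. Stack: []
LOAD_FAST_LOAD_FAST q,i → push 0,0. Stack: [0, 0]
BINARY_OP + → 0 + 0 = 0. Stack: [0]
STORE_FAST q → q=0. Stack: []
LOAD_FAST i → push 0. Stack: [0]
LOAD_CONST → push 1. Stack: [0, 1]
BINARY_OP + → 0 + 1 = 1. Stack: [1]
STORE_FAST i → i=1. Stack: []
LOAD_FAST i → push 1. Stack: [1]
LOAD_CONST → push 4. Stack: [1, 4]
COMPARE_OP bool(<) → 1 vs 4 = True. Stack: [True]
POP_JUMP_IF_FALSE → pop True; no jump. Stack: []
LOAD_FAST_LOAD_FAST q,i → push 0,1. Stack: [0, 1]
BINARY_OP + → 0 + 1 = 1. Stack: [1]
STORE_FAST q → q=1. Stack: []
LOAD_FAST i → push 1. Stack: [1]
LOAD_CONST → push 1. Stack: [1, 1]
BINARY_OP + → 1 + 1 = 2. Stack: [2]
STORE_FAST i → i=2. Stack: []
LOAD_FAST i → push 2. Stack: [2]
LOAD_CONST → push 4. Stack: [2, 4]
COMPARE_OP bool(<) → 2 vs 4 = True. Stack: [True]
POP_JUMP_IF_FALSE → pop True; no jump. Stack: []
LOAD_FAST_LOAD_FAST q,i → push 1,2. Stack: [1, 2]
BINARY_OP + → 1 + 2 = 3. Stack: [3]
STORE_FAST q → q=3. Stack: []
LOAD_FAST i → push 2. Stack: [2]
LOAD_CONST → push 1. Stack: [2, 1]
BINARY_OP + → 2 + 1 = 3. Stack: [3]
STORE_FAST i → i=3. Stack: []
LOAD_FAST i → push 3. Stack: [3]
LOAD_CONST → push 4. Stack: [3, 4]
COMPARE_OP bool(<) → 3 vs 4 = True. Stack: [True]
POP_JUMP_IF_FALSE → pop True; no jump. Stack: []
LOAD_FAST_LOAD_FAST q,i → push 3,3. Stack: [3, 3]
BINARY_OP + → 3 + 3 = 6. Stack: [6]
STORE_FAST q → q=6. Stack: []
LOAD_FAST i → push 3. Stack: [3]
LOAD_CONST → push 1. Stack: [3, 1]
BINARY_OP + → 3 + 1 = 4. Stack: [4]
STORE_FAST i → i=4. Stack: []
LOAD_FAST i → push 4. Stack: [4]
LOAD_CONST → push 4. Stack: [4, 4]
COMPARE_OP bool(<) → 4 vs 4 = False. Stack: [False]
POP_JUMP_IF_FALSE → pop False; jump. Stack: []
LOAD_FAST q → push 6. Stack: [6]
RETURN_VALUE → return 6.

6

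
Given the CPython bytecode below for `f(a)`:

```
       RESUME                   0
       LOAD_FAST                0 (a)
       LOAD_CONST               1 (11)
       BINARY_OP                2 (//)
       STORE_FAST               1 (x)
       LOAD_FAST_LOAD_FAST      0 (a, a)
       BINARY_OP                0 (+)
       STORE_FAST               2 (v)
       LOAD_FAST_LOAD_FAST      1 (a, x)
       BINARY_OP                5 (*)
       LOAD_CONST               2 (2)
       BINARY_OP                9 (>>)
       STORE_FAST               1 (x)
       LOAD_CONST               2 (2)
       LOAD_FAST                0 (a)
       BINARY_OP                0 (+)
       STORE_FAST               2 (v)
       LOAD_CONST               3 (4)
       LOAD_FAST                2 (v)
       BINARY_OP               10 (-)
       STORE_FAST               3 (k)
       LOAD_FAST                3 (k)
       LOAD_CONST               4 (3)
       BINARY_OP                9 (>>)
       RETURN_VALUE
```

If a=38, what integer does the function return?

LOAD_FAST a → push 38. Stack: [38]
LOAD_CONST → push 11. Stack: [38, 11]
BINARY_OP // → 38 // 11 = 3. Stack: [3]
STORE_FAST x → x=3. Stack: []
LOAD_FAST_LOAD_FAST a,a → push 38,38. Stack: [38, 38]
BINARY_OP + → 38 + 38 = 76. Stack: [76]
STORE_FAST v → v=76. Stack: []
LOAD_FAST_LOAD_FAST a,x → push 38,3. Stack: [38, 3]
BINARY_OP * → 38 * 3 = 114. Stack: [114]
LOAD_CONST → push 2. Stack: [114, 2]
BINARY_OP >> → 114 >> 2 = 28. Stack: [28]
STORE_FAST x → x=28. Stack: []
LOAD_CONST → push 2. Stack: [2]
LOAD_FAST a → push 38. Stack: [2, 38]
BINARY_OP + → 2 + 38 = 40. Stack: [40]
STORE_FAST v → v=40. Stack: []
LOAD_CONST → push 4. Stack: [4]
LOAD_FAST v → push 40. Stack: [4, 40]
BINARY_OP - → 4 - 40 = -36. Stack: [-36]
STORE_FAST k → k=-36. Stack: []
LOAD_FAST k → push -36. Stack: [-36]
LOAD_CONST → push 3. Stack: [-36, 3]
BINARY_OP >> → -36 >> 3 = -5. Stack: [-5]
RETURN_VALUE → return -5.

-5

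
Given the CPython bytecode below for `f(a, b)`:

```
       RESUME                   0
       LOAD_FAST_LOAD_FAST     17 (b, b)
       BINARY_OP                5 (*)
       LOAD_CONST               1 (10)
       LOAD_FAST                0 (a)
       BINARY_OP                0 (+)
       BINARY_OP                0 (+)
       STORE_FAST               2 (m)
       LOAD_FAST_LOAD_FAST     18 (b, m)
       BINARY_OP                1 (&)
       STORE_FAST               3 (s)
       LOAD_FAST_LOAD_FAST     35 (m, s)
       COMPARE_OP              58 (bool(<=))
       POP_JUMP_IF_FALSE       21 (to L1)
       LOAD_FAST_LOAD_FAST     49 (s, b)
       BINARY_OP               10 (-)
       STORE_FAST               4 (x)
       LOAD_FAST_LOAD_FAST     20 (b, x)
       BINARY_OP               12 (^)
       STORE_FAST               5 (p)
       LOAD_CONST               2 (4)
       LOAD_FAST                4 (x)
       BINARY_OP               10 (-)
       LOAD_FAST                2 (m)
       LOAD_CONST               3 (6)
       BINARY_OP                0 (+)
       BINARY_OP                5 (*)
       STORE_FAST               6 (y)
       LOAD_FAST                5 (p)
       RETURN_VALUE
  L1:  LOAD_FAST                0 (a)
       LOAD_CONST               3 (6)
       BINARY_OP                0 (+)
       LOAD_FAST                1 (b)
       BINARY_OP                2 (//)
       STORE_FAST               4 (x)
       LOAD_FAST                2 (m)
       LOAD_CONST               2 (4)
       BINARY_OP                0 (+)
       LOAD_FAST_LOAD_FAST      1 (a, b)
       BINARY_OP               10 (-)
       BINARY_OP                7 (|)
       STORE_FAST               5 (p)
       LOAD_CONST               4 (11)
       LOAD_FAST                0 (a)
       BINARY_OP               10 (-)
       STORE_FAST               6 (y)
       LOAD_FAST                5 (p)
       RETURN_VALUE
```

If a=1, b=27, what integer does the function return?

-18

LOAD_FAST_LOAD_FAST b,b → push 27,27. Stack: [27, 27]
BINARY_OP * → 27 * 27 = 729. Stack: [729]
LOAD_CONST → push 10. Stack: [729, 10]
LOAD_FAST a → push 1. Stack: [729, 10, 1]
BINARY_OP + → 10 + 1 = 11. Stack: [729, 11]
BINARY_OP + → 729 + 11 = 740. Stack: [740]
STORE_FAST m → m=740. Stack: []
LOAD_FAST_LOAD_FAST b,m → push 27,740. Stack: [27, 740]
BINARY_OP & → 27 & 740 = 0. Stack: [0]
STORE_FAST s → s=0. Stack: []
LOAD_FAST_LOAD_FAST m,s → push 740,0. Stack: [740, 0]
COMPARE_OP bool(<=) → 740 vs 0 = False. Stack: [False]
POP_JUMP_IF_FALSE → pop False; jump. Stack: []
LOAD_FAST a → push 1. Stack: [1]
LOAD_CONST → push 6. Stack: [1, 6]
BINARY_OP + → 1 + 6 = 7. Stack: [7]
LOAD_FAST b → push 27. Stack: [7, 27]
BINARY_OP // → 7 // 27 = 0. Stack: [0]
STORE_FAST x → x=0. Stack: []
LOAD_FAST m → push 740. Stack: [740]
LOAD_CONST → push 4. Stack: [740, 4]
BINARY_OP + → 740 + 4 = 744. Stack: [744]
LOAD_FAST_LOAD_FAST a,b → push 1,27. Stack: [744, 1, 27]
BINARY_OP - → 1 - 27 = -26. Stack: [744, -26]
BINARY_OP | → 744 | -26 = -18. Stack: [-18]
STORE_FAST p → p=-18. Stack: []
LOAD_CONST → push 11. Stack: [11]
LOAD_FAST a → push 1. Stack: [11, 1]
BINARY_OP - → 11 - 1 = 10. Stack: [10]
STORE_FAST y → y=10. Stack: []
LOAD_FAST p → push -18. Stack: [-18]
RETURN_VALUE → return -18.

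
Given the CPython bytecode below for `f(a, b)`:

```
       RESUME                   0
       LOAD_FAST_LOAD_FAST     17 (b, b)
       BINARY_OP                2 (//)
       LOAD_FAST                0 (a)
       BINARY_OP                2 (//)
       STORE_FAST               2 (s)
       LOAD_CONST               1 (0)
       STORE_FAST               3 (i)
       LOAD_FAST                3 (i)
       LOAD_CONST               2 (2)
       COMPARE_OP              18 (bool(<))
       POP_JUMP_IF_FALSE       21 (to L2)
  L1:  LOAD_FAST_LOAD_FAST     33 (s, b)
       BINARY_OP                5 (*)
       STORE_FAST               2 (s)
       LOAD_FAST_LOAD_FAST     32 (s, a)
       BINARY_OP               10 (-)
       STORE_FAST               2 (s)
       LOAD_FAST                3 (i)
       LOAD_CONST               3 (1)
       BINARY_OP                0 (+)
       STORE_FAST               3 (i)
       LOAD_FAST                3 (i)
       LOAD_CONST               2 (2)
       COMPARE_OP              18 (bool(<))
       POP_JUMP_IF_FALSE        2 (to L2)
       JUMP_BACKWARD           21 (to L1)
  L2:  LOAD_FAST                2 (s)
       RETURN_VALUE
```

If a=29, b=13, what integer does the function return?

-406

LOAD_FAST_LOAD_FAST b,b → push 13,13. Stack: [13, 13]
BINARY_OP // → 13 // 13 = 1. Stack: [1]
LOAD_FAST a → push 29. Stack: [1, 29]
BINARY_OP // → 1 // 29 = 0. Stack: [0]
STORE_FAST s → s=0. Stack: []
LOAD_CONST → push 0. Stack: [0]
STORE_FAST i → i=0. Stack: []
LOAD_FAST i → push 0. Stack: [0]
LOAD_CONST → push 2. Stack: [0, 2]
COMPARE_OP bool(<) → 0 vs 2 = True. Stack: [True]
POP_JUMP_IF_FALSE → pop True; no jump. Stack: []
LOAD_FAST_LOAD_FAST s,b → push 0,13. Stack: [0, 13]
BINARY_OP * → 0 * 13 = 0. Stack: [0]
STORE_FAST s → s=0. Stack: []
LOAD_FAST_LOAD_FAST s,a → push 0,29. Stack: [0, 29]
BINARY_OP - → 0 - 29 = -29. Stack: [-29]
STORE_FAST s → s=-29. Stack: []
LOAD_FAST i → push 0. Stack: [0]
LOAD_CONST → push 1. Stack: [0, 1]
BINARY_OP + → 0 + 1 = 1. Stack: [1]
STORE_FAST i → i=1. Stack: []
LOAD_FAST i → push 1. Stack: [1]
LOAD_CONST → push 2. Stack: [1, 2]
COMPARE_OP bool(<) → 1 vs 2 = True. Stack: [True]
POP_JUMP_IF_FALSE → pop True; no jump. Stack: []
LOAD_FAST_LOAD_FAST s,b → push -29,13. Stack: [-29, 13]
BINARY_OP * → -29 * 13 = -377. Stack: [-377]
STORE_FAST s → s=-377. Stack: []
LOAD_FAST_LOAD_FAST s,a → push -377,29. Stack: [-377, 29]
BINARY_OP - → -377 - 29 = -406. Stack: [-406]
STORE_FAST s → s=-406. Stack: []
LOAD_FAST i → push 1. Stack: [1]
LOAD_CONST → push 1. Stack: [1, 1]
BINARY_OP + → 1 + 1 = 2. Stack: [2]
STORE_FAST i → i=2. Stack: []
LOAD_FAST i → push 2. Stack: [2]
LOAD_CONST → push 2. Stack: [2, 2]
COMPARE_OP bool(<) → 2 vs 2 = False. Stack: [False]
POP_JUMP_IF_FALSE → pop False; jump. Stack: []
LOAD_FAST s → push -406. Stack: [-406]
RETURN_VALUE → return -406.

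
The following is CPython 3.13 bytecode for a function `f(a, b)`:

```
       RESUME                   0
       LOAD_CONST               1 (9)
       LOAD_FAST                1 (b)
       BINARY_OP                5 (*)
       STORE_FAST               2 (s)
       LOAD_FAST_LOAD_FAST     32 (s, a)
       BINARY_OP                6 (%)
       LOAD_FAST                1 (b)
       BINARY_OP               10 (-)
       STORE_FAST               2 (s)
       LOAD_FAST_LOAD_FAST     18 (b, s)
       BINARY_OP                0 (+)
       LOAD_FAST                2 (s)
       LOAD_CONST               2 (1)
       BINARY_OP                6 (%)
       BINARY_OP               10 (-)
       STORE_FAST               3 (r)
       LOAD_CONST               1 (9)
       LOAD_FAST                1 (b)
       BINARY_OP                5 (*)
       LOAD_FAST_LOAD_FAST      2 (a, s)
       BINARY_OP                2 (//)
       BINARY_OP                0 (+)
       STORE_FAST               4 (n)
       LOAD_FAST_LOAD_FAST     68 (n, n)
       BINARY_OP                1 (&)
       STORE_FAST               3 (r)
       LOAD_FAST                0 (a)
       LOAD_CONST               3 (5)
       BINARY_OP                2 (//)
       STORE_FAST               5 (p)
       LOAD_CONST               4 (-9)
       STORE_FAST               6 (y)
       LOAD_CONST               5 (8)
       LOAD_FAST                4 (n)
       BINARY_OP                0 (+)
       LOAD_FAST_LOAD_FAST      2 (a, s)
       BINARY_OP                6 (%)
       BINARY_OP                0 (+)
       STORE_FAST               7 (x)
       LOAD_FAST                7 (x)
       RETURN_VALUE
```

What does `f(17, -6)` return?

LOAD_CONST → push 9. Stack: [9]
LOAD_FAST b → push -6. Stack: [9, -6]
BINARY_OP * → 9 * -6 = -54. Stack: [-54]
STORE_FAST s → s=-54. Stack: []
LOAD_FAST_LOAD_FAST s,a → push -54,17. Stack: [-54, 17]
BINARY_OP % → -54 % 17 = 14. Stack: [14]
LOAD_FAST b → push -6. Stack: [14, -6]
BINARY_OP - → 14 - -6 = 20. Stack: [20]
STORE_FAST s → s=20. Stack: []
LOAD_FAST_LOAD_FAST b,s → push -6,20. Stack: [-6, 20]
BINARY_OP + → -6 + 20 = 14. Stack: [14]
LOAD_FAST s → push 20. Stack: [14, 20]
LOAD_CONST → push 1. Stack: [14, 20, 1]
BINARY_OP % → 20 % 1 = 0. Stack: [14, 0]
BINARY_OP - → 14 - 0 = 14. Stack: [14]
STORE_FAST r → r=14. Stack: []
LOAD_CONST → push 9. Stack: [9]
LOAD_FAST b → push -6. Stack: [9, -6]
BINARY_OP * → 9 * -6 = -54. Stack: [-54]
LOAD_FAST_LOAD_FAST a,s → push 17,20. Stack: [-54, 17, 20]
BINARY_OP // → 17 // 20 = 0. Stack: [-54, 0]
BINARY_OP + → -54 + 0 = -54. Stack: [-54]
STORE_FAST n → n=-54. Stack: []
LOAD_FAST_LOAD_FAST n,n → push -54,-54. Stack: [-54, -54]
BINARY_OP & → -54 & -54 = -54. Stack: [-54]
STORE_FAST r → r=-54. Stack: []
LOAD_FAST a → push 17. Stack: [17]
LOAD_CONST → push 5. Stack: [17, 5]
BINARY_OP // → 17 // 5 = 3. Stack: [3]
STORE_FAST p → p=3. Stack: []
LOAD_CONST → push -9. Stack: [-9]
STORE_FAST y → y=-9. Stack: []
LOAD_CONST → push 8. Stack: [8]
LOAD_FAST n → push -54. Stack: [8, -54]
BINARY_OP + → 8 + -54 = -46. Stack: [-46]
LOAD_FAST_LOAD_FAST a,s → push 17,20. Stack: [-46, 17, 20]
BINARY_OP % → 17 % 20 = 17. Stack: [-46, 17]
BINARY_OP + → -46 + 17 = -29. Stack: [-29]
STORE_FAST x → x=-29. Stack: []
LOAD_FAST x → push -29. Stack: [-29]
RETURN_VALUE → return -29.

-29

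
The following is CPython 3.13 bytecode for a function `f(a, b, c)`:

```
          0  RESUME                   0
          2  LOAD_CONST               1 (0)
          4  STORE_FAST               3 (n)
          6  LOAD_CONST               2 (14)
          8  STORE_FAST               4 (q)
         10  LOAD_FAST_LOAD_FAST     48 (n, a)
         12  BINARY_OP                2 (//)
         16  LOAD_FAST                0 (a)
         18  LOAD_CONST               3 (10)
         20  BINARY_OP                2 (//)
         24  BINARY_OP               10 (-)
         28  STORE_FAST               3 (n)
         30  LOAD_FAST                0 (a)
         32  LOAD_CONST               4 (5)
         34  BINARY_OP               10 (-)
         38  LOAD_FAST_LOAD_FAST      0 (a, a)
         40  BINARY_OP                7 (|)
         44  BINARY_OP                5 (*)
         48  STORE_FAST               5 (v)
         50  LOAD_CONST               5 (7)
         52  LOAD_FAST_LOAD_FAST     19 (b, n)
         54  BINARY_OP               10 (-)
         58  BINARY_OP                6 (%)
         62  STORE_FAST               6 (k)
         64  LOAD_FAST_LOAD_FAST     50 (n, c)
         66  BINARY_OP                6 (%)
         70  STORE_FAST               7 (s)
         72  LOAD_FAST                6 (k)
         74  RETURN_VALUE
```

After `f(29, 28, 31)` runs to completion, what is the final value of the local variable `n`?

-2

LOAD_CONST → push 0. Stack: [0]
STORE_FAST n → n=0. Stack: []
LOAD_CONST → push 14. Stack: [14]
STORE_FAST q → q=14. Stack: []
LOAD_FAST_LOAD_FAST n,a → push 0,29. Stack: [0, 29]
BINARY_OP // → 0 // 29 = 0. Stack: [0]
LOAD_FAST a → push 29. Stack: [0, 29]
LOAD_CONST → push 10. Stack: [0, 29, 10]
BINARY_OP // → 29 // 10 = 2. Stack: [0, 2]
BINARY_OP - → 0 - 2 = -2. Stack: [-2]
STORE_FAST n → n=-2. Stack: []
LOAD_FAST a → push 29. Stack: [29]
LOAD_CONST → push 5. Stack: [29, 5]
BINARY_OP - → 29 - 5 = 24. Stack: [24]
LOAD_FAST_LOAD_FAST a,a → push 29,29. Stack: [24, 29, 29]
BINARY_OP | → 29 | 29 = 29. Stack: [24, 29]
BINARY_OP * → 24 * 29 = 696. Stack: [696]
STORE_FAST v → v=696. Stack: []
LOAD_CONST → push 7. Stack: [7]
LOAD_FAST_LOAD_FAST b,n → push 28,-2. Stack: [7, 28, -2]
BINARY_OP - → 28 - -2 = 30. Stack: [7, 30]
BINARY_OP % → 7 % 30 = 7. Stack: [7]
STORE_FAST k → k=7. Stack: []
LOAD_FAST_LOAD_FAST n,c → push -2,31. Stack: [-2, 31]
BINARY_OP % → -2 % 31 = 29. Stack: [29]
STORE_FAST s → s=29. Stack: []
LOAD_FAST k → push 7. Stack: [7]
RETURN_VALUE → return 7.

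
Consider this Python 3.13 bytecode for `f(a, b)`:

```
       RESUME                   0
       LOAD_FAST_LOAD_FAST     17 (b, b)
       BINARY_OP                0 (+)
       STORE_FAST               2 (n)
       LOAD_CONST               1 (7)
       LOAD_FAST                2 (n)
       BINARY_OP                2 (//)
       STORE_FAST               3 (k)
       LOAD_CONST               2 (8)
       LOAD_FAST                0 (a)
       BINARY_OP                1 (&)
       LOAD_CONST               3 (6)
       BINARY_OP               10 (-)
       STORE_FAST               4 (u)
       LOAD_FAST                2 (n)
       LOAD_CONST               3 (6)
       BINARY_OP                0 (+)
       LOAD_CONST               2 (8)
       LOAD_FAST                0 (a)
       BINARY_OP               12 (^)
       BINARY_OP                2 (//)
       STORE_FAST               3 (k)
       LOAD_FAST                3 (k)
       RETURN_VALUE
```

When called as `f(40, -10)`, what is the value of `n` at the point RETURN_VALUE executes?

-20

LOAD_FAST_LOAD_FAST b,b → push -10,-10. Stack: [-10, -10]
BINARY_OP + → -10 + -10 = -20. Stack: [-20]
STORE_FAST n → n=-20. Stack: []
LOAD_CONST → push 7. Stack: [7]
LOAD_FAST n → push -20. Stack: [7, -20]
BINARY_OP // → 7 // -20 = -1. Stack: [-1]
STORE_FAST k → k=-1. Stack: []
LOAD_CONST → push 8. Stack: [8]
LOAD_FAST a → push 40. Stack: [8, 40]
BINARY_OP & → 8 & 40 = 8. Stack: [8]
LOAD_CONST → push 6. Stack: [8, 6]
BINARY_OP - → 8 - 6 = 2. Stack: [2]
STORE_FAST u → u=2. Stack: []
LOAD_FAST n → push -20. Stack: [-20]
LOAD_CONST → push 6. Stack: [-20, 6]
BINARY_OP + → -20 + 6 = -14. Stack: [-14]
LOAD_CONST → push 8. Stack: [-14, 8]
LOAD_FAST a → push 40. Stack: [-14, 8, 40]
BINARY_OP ^ → 8 ^ 40 = 32. Stack: [-14, 32]
BINARY_OP // → -14 // 32 = -1. Stack: [-1]
STORE_FAST k → k=-1. Stack: []
LOAD_FAST k → push -1. Stack: [-1]
RETURN_VALUE → return -1.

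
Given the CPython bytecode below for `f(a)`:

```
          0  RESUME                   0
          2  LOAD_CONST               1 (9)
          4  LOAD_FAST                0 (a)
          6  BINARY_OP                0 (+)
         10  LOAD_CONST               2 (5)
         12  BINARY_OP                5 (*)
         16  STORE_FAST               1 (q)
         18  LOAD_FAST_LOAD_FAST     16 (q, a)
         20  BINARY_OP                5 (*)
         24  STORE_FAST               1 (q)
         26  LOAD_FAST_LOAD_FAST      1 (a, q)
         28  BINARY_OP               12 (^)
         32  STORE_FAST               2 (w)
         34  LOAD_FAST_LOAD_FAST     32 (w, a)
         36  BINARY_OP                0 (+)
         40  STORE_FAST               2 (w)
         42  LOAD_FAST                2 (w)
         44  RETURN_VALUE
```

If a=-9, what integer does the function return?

LOAD_CONST → push 9. Stack: [9]
LOAD_FAST a → push -9. Stack: [9, -9]
BINARY_OP + → 9 + -9 = 0. Stack: [0]
LOAD_CONST → push 5. Stack: [0, 5]
BINARY_OP * → 0 * 5 = 0. Stack: [0]
STORE_FAST q → q=0. Stack: []
LOAD_FAST_LOAD_FAST q,a → push 0,-9. Stack: [0, -9]
BINARY_OP * → 0 * -9 = 0. Stack: [0]
STORE_FAST q → q=0. Stack: []
LOAD_FAST_LOAD_FAST a,q → push -9,0. Stack: [-9, 0]
BINARY_OP ^ → -9 ^ 0 = -9. Stack: [-9]
STORE_FAST w → w=-9. Stack: []
LOAD_FAST_LOAD_FAST w,a → push -9,-9. Stack: [-9, -9]
BINARY_OP + → -9 + -9 = -18. Stack: [-18]
STORE_FAST w → w=-18. Stack: []
LOAD_FAST w → push -18. Stack: [-18]
RETURN_VALUE → return -18.

-18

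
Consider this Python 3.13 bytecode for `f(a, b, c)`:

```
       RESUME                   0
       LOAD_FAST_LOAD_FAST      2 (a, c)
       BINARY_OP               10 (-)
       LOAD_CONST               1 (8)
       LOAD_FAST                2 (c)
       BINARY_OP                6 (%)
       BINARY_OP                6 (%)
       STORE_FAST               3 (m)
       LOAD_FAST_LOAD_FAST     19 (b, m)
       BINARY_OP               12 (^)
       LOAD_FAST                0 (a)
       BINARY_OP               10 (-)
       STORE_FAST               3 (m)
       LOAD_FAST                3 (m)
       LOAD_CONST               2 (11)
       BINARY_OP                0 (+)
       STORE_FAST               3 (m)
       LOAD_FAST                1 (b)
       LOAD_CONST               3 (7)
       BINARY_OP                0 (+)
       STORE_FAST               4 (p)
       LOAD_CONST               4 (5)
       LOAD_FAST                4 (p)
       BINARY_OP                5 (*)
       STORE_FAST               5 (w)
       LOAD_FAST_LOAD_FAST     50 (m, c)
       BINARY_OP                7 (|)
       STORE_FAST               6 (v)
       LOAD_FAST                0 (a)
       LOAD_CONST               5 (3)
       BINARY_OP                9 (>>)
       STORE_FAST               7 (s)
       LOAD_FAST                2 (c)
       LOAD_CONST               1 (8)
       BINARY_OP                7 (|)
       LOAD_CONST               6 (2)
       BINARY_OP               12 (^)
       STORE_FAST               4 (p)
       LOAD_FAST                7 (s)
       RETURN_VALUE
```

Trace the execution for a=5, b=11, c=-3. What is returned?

LOAD_FAST_LOAD_FAST a,c → push 5,-3. Stack: [5, -3]
BINARY_OP - → 5 - -3 = 8. Stack: [8]
LOAD_CONST → push 8. Stack: [8, 8]
LOAD_FAST c → push -3. Stack: [8, 8, -3]
BINARY_OP % → 8 % -3 = -1. Stack: [8, -1]
BINARY_OP % → 8 % -1 = 0. Stack: [0]
STORE_FAST m → m=0. Stack: []
LOAD_FAST_LOAD_FAST b,m → push 11,0. Stack: [11, 0]
BINARY_OP ^ → 11 ^ 0 = 11. Stack: [11]
LOAD_FAST a → push 5. Stack: [11, 5]
BINARY_OP - → 11 - 5 = 6. Stack: [6]
STORE_FAST m → m=6. Stack: []
LOAD_FAST m → push 6. Stack: [6]
LOAD_CONST → push 11. Stack: [6, 11]
BINARY_OP + → 6 + 11 = 17. Stack: [17]
STORE_FAST m → m=17. Stack: []
LOAD_FAST b → push 11. Stack: [11]
LOAD_CONST → push 7. Stack: [11, 7]
BINARY_OP + → 11 + 7 = 18. Stack: [18]
STORE_FAST p → p=18. Stack: []
LOAD_CONST → push 5. Stack: [5]
LOAD_FAST p → push 18. Stack: [5, 18]
BINARY_OP * → 5 * 18 = 90. Stack: [90]
STORE_FAST w → w=90. Stack: []
LOAD_FAST_LOAD_FAST m,c → push 17,-3. Stack: [17, -3]
BINARY_OP | → 17 | -3 = -3. Stack: [-3]
STORE_FAST v → v=-3. Stack: []
LOAD_FAST a → push 5. Stack: [5]
LOAD_CONST → push 3. Stack: [5, 3]
BINARY_OP >> → 5 >> 3 = 0. Stack: [0]
STORE_FAST s → s=0. Stack: []
LOAD_FAST c → push -3. Stack: [-3]
LOAD_CONST → push 8. Stack: [-3, 8]
BINARY_OP | → -3 | 8 = -3. Stack: [-3]
LOAD_CONST → push 2. Stack: [-3, 2]
BINARY_OP ^ → -3 ^ 2 = -1. Stack: [-1]
STORE_FAST p → p=-1. Stack: []
LOAD_FAST s → push 0. Stack: [0]
RETURN_VALUE → return 0.

0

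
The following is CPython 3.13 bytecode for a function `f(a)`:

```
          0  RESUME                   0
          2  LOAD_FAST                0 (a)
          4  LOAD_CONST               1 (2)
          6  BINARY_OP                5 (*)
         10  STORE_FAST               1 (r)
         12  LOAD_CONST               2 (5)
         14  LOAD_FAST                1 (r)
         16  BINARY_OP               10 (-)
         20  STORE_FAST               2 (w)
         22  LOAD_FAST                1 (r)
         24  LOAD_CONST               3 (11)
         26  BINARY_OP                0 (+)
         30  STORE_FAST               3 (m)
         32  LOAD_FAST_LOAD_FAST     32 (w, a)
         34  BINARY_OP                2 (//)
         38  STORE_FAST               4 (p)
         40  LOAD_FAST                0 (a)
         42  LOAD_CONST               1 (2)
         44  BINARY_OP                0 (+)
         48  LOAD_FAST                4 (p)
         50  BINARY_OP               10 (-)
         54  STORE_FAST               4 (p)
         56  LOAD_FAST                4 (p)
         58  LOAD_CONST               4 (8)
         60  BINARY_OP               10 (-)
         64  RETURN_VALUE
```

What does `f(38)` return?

34

LOAD_FAST a → push 38. Stack: [38]
LOAD_CONST → push 2. Stack: [38, 2]
BINARY_OP * → 38 * 2 = 76. Stack: [76]
STORE_FAST r → r=76. Stack: []
LOAD_CONST → push 5. Stack: [5]
LOAD_FAST r → push 76. Stack: [5, 76]
BINARY_OP - → 5 - 76 = -71. Stack: [-71]
STORE_FAST w → w=-71. Stack: []
LOAD_FAST r → push 76. Stack: [76]
LOAD_CONST → push 11. Stack: [76, 11]
BINARY_OP + → 76 + 11 = 87. Stack: [87]
STORE_FAST m → m=87. Stack: []
LOAD_FAST_LOAD_FAST w,a → push -71,38. Stack: [-71, 38]
BINARY_OP // → -71 // 38 = -2. Stack: [-2]
STORE_FAST p → p=-2. Stack: []
LOAD_FAST a → push 38. Stack: [38]
LOAD_CONST → push 2. Stack: [38, 2]
BINARY_OP + → 38 + 2 = 40. Stack: [40]
LOAD_FAST p → push -2. Stack: [40, -2]
BINARY_OP - → 40 - -2 = 42. Stack: [42]
STORE_FAST p → p=42. Stack: []
LOAD_FAST p → push 42. Stack: [42]
LOAD_CONST → push 8. Stack: [42, 8]
BINARY_OP - → 42 - 8 = 34. Stack: [34]
RETURN_VALUE → return 34.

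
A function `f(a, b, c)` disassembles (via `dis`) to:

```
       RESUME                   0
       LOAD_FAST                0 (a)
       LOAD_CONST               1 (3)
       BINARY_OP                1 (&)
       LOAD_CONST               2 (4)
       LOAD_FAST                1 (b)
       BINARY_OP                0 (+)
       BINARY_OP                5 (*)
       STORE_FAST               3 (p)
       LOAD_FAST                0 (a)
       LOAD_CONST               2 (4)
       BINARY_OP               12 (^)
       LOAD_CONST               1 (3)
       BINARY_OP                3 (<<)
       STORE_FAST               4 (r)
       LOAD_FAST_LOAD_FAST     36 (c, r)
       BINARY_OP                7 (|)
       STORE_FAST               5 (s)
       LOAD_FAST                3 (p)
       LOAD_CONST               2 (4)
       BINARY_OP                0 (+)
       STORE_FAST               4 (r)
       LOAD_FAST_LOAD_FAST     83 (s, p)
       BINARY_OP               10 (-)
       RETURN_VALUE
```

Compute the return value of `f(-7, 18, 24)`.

LOAD_FAST a → push -7. Stack: [-7]
LOAD_CONST → push 3. Stack: [-7, 3]
BINARY_OP & → -7 & 3 = 1. Stack: [1]
LOAD_CONST → push 4. Stack: [1, 4]
LOAD_FAST b → push 18. Stack: [1, 4, 18]
BINARY_OP + → 4 + 18 = 22. Stack: [1, 22]
BINARY_OP * → 1 * 22 = 22. Stack: [22]
STORE_FAST p → p=22. Stack: []
LOAD_FAST a → push -7. Stack: [-7]
LOAD_CONST → push 4. Stack: [-7, 4]
BINARY_OP ^ → -7 ^ 4 = -3. Stack: [-3]
LOAD_CONST → push 3. Stack: [-3, 3]
BINARY_OP << → -3 << 3 = -24. Stack: [-24]
STORE_FAST r → r=-24. Stack: []
LOAD_FAST_LOAD_FAST c,r → push 24,-24. Stack: [24, -24]
BINARY_OP | → 24 | -24 = -8. Stack: [-8]
STORE_FAST s → s=-8. Stack: []
LOAD_FAST p → push 22. Stack: [22]
LOAD_CONST → push 4. Stack: [22, 4]
BINARY_OP + → 22 + 4 = 26. Stack: [26]
STORE_FAST r → r=26. Stack: []
LOAD_FAST_LOAD_FAST s,p → push -8,22. Stack: [-8, 22]
BINARY_OP - → -8 - 22 = -30. Stack: [-30]
RETURN_VALUE → return -30.

-30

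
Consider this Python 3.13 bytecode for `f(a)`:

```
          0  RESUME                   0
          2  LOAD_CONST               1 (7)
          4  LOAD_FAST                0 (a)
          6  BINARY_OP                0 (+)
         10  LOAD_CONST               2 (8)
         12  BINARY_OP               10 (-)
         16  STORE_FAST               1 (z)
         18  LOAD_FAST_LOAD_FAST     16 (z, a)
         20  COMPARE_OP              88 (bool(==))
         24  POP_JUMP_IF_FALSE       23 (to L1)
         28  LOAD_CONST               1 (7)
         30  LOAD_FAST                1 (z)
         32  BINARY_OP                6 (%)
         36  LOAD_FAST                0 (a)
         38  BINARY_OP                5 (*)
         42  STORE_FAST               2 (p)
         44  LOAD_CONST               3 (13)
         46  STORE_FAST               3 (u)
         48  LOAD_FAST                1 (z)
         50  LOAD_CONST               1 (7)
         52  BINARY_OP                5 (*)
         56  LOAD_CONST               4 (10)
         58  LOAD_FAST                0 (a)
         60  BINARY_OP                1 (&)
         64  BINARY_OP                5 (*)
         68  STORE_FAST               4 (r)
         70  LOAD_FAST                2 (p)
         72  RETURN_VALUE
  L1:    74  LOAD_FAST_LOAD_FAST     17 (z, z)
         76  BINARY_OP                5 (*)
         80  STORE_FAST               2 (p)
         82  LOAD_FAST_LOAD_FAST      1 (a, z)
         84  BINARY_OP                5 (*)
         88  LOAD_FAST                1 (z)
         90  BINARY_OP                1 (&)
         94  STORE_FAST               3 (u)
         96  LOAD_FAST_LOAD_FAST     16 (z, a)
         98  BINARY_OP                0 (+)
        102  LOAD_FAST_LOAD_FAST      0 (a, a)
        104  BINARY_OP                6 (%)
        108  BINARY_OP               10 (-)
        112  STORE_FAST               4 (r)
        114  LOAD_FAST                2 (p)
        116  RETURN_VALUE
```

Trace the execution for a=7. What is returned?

LOAD_CONST → push 7. Stack: [7]
LOAD_FAST a → push 7. Stack: [7, 7]
BINARY_OP + → 7 + 7 = 14. Stack: [14]
LOAD_CONST → push 8. Stack: [14, 8]
BINARY_OP - → 14 - 8 = 6. Stack: [6]
STORE_FAST z → z=6. Stack: []
LOAD_FAST_LOAD_FAST z,a → push 6,7. Stack: [6, 7]
COMPARE_OP bool(==) → 6 vs 7 = False. Stack: [False]
POP_JUMP_IF_FALSE → pop False; jump. Stack: []
LOAD_FAST_LOAD_FAST z,z → push 6,6. Stack: [6, 6]
BINARY_OP * → 6 * 6 = 36. Stack: [36]
STORE_FAST p → p=36. Stack: []
LOAD_FAST_LOAD_FAST a,z → push 7,6. Stack: [7, 6]
BINARY_OP * → 7 * 6 = 42. Stack: [42]
LOAD_FAST z → push 6. Stack: [42, 6]
BINARY_OP & → 42 & 6 = 2. Stack: [2]
STORE_FAST u → u=2. Stack: []
LOAD_FAST_LOAD_FAST z,a → push 6,7. Stack: [6, 7]
BINARY_OP + → 6 + 7 = 13. Stack: [13]
LOAD_FAST_LOAD_FAST a,a → push 7,7. Stack: [13, 7, 7]
BINARY_OP % → 7 % 7 = 0. Stack: [13, 0]
BINARY_OP - → 13 - 0 = 13. Stack: [13]
STORE_FAST r → r=13. Stack: []
LOAD_FAST p → push 36. Stack: [36]
RETURN_VALUE → return 36.

36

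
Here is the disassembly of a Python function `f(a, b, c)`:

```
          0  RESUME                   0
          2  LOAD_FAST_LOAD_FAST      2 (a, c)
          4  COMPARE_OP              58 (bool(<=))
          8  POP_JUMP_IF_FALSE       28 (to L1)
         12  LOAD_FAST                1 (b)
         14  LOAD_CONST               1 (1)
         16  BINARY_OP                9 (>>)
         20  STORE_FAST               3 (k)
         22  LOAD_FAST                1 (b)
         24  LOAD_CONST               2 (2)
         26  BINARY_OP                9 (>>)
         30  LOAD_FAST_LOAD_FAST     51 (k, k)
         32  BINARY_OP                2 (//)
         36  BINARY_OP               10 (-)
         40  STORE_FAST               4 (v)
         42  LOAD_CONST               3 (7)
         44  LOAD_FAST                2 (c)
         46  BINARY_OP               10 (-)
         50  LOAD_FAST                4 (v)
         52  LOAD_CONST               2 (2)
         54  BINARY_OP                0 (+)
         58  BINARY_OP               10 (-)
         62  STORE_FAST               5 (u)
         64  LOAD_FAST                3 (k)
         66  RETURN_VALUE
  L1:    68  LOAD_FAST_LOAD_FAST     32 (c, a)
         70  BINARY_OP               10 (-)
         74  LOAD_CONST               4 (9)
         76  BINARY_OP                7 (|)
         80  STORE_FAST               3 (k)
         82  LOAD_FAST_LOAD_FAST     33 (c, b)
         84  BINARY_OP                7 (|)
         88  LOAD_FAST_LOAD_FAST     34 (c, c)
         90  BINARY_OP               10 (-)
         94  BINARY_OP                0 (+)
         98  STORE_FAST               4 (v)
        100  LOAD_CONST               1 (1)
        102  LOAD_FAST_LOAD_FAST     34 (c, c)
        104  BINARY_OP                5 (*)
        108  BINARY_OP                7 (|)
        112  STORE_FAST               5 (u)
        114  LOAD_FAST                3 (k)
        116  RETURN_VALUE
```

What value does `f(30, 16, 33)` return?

LOAD_FAST_LOAD_FAST a,c → push 30,33. Stack: [30, 33]
COMPARE_OP bool(<=) → 30 vs 33 = True. Stack: [True]
POP_JUMP_IF_FALSE → pop True; no jump. Stack: []
LOAD_FAST b → push 16. Stack: [16]
LOAD_CONST → push 1. Stack: [16, 1]
BINARY_OP >> → 16 >> 1 = 8. Stack: [8]
STORE_FAST k → k=8. Stack: []
LOAD_FAST b → push 16. Stack: [16]
LOAD_CONST → push 2. Stack: [16, 2]
BINARY_OP >> → 16 >> 2 = 4. Stack: [4]
LOAD_FAST_LOAD_FAST k,k → push 8,8. Stack: [4, 8, 8]
BINARY_OP // → 8 // 8 = 1. Stack: [4, 1]
BINARY_OP - → 4 - 1 = 3. Stack: [3]
STORE_FAST v → v=3. Stack: []
LOAD_CONST → push 7. Stack: [7]
LOAD_FAST c → push 33. Stack: [7, 33]
BINARY_OP - → 7 - 33 = -26. Stack: [-26]
LOAD_FAST v → push 3. Stack: [-26, 3]
LOAD_CONST → push 2. Stack: [-26, 3, 2]
BINARY_OP + → 3 + 2 = 5. Stack: [-26, 5]
BINARY_OP - → -26 - 5 = -31. Stack: [-31]
STORE_FAST u → u=-31. Stack: []
LOAD_FAST k → push 8. Stack: [8]
RETURN_VALUE → return 8.

8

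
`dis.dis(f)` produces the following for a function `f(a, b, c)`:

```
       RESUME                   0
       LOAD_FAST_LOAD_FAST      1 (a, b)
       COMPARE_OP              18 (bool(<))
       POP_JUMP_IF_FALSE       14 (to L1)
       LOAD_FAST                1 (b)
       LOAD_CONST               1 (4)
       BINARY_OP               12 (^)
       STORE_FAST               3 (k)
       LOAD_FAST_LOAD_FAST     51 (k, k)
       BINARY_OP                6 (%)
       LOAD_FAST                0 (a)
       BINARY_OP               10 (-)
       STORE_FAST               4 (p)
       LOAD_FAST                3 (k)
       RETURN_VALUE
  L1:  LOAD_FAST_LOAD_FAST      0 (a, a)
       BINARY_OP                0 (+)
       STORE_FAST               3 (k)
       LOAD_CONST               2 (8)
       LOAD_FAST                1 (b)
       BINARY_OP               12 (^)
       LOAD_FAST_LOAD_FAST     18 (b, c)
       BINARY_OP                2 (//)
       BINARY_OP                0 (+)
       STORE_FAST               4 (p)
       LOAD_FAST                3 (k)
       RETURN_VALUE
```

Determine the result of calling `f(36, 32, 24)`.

LOAD_FAST_LOAD_FAST a,b → push 36,32. Stack: [36, 32]
COMPARE_OP bool(<) → 36 vs 32 = False. Stack: [False]
POP_JUMP_IF_FALSE → pop False; jump. Stack: []
LOAD_FAST_LOAD_FAST a,a → push 36,36. Stack: [36, 36]
BINARY_OP + → 36 + 36 = 72. Stack: [72]
STORE_FAST k → k=72. Stack: []
LOAD_CONST → push 8. Stack: [8]
LOAD_FAST b → push 32. Stack: [8, 32]
BINARY_OP ^ → 8 ^ 32 = 40. Stack: [40]
LOAD_FAST_LOAD_FAST b,c → push 32,24. Stack: [40, 32, 24]
BINARY_OP // → 32 // 24 = 1. Stack: [40, 1]
BINARY_OP + → 40 + 1 = 41. Stack: [41]
STORE_FAST p → p=41. Stack: []
LOAD_FAST k → push 72. Stack: [72]
RETURN_VALUE → return 72.

72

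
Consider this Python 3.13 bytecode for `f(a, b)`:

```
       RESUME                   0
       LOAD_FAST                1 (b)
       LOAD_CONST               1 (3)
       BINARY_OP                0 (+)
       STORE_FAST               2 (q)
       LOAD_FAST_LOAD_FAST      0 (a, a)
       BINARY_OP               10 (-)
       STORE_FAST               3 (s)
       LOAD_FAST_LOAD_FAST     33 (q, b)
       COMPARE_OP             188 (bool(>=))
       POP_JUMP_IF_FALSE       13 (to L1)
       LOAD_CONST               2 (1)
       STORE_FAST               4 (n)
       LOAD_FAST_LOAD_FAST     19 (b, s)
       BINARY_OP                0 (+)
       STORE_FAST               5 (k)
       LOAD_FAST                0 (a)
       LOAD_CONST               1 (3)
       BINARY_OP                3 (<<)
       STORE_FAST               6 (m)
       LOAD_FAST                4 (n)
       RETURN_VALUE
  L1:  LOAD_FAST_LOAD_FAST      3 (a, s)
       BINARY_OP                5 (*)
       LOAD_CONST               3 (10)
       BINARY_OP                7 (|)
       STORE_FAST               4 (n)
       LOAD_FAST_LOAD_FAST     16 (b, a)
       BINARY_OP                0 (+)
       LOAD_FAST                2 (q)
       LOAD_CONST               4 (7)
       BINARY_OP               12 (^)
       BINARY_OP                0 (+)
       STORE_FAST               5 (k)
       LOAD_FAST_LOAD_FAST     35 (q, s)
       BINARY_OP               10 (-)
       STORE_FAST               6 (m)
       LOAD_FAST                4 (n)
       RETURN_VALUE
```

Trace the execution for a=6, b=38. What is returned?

LOAD_FAST b → push 38. Stack: [38]
LOAD_CONST → push 3. Stack: [38, 3]
BINARY_OP + → 38 + 3 = 41. Stack: [41]
STORE_FAST q → q=41. Stack: []
LOAD_FAST_LOAD_FAST a,a → push 6,6. Stack: [6, 6]
BINARY_OP - → 6 - 6 = 0. Stack: [0]
STORE_FAST s → s=0. Stack: []
LOAD_FAST_LOAD_FAST q,b → push 41,38. Stack: [41, 38]
COMPARE_OP bool(>=) → 41 vs 38 = True. Stack: [True]
POP_JUMP_IF_FALSE → pop True; no jump. Stack: []
LOAD_CONST → push 1. Stack: [1]
STORE_FAST n → n=1. Stack: []
LOAD_FAST_LOAD_FAST b,s → push 38,0. Stack: [38, 0]
BINARY_OP + → 38 + 0 = 38. Stack: [38]
STORE_FAST k → k=38. Stack: []
LOAD_FAST a → push 6. Stack: [6]
LOAD_CONST → push 3. Stack: [6, 3]
BINARY_OP << → 6 << 3 = 48. Stack: [48]
STORE_FAST m → m=48. Stack: []
LOAD_FAST n → push 1. Stack: [1]
RETURN_VALUE → return 1.

1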